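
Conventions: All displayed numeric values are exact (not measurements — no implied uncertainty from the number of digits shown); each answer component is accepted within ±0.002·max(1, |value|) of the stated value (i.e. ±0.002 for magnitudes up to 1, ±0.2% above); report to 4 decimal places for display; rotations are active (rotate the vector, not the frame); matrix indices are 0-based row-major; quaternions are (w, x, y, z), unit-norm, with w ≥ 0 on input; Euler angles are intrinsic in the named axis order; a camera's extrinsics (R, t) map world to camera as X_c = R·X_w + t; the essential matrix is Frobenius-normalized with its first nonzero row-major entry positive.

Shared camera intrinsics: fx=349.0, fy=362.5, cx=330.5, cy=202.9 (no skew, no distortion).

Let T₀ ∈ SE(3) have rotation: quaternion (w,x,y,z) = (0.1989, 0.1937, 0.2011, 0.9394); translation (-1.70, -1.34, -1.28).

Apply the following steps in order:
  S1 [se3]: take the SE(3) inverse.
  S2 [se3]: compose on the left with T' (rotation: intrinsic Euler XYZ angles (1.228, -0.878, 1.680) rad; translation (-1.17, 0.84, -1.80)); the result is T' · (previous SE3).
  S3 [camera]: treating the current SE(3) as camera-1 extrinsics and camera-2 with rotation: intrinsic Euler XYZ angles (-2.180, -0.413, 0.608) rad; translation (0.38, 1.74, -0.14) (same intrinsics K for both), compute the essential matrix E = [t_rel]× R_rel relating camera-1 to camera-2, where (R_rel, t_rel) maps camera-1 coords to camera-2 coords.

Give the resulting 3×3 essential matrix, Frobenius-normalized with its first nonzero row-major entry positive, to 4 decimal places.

matrix = [0.5450 -0.2503 0.1752; 0.2456 0.1155 -0.6524; 0.3003 -0.1276 0.0634]

after S1 (invert_se3): R=[-0.8458 0.4516 0.2839; -0.2958 -0.8400 0.4549; 0.4439 0.3008 0.8441], t=(-0.4693, -1.0462, 2.2381)
after S2 (compose_se3): R=[-0.0949 0.2704 -0.9580; -0.8187 -0.5687 -0.0794; -0.5663 0.7768 0.2754], t=(-2.1953, -1.4155, -1.3693)
after S3 (essential): [0.5450 -0.2503 0.1752; 0.2456 0.1155 -0.6524; 0.3003 -0.1276 0.0634]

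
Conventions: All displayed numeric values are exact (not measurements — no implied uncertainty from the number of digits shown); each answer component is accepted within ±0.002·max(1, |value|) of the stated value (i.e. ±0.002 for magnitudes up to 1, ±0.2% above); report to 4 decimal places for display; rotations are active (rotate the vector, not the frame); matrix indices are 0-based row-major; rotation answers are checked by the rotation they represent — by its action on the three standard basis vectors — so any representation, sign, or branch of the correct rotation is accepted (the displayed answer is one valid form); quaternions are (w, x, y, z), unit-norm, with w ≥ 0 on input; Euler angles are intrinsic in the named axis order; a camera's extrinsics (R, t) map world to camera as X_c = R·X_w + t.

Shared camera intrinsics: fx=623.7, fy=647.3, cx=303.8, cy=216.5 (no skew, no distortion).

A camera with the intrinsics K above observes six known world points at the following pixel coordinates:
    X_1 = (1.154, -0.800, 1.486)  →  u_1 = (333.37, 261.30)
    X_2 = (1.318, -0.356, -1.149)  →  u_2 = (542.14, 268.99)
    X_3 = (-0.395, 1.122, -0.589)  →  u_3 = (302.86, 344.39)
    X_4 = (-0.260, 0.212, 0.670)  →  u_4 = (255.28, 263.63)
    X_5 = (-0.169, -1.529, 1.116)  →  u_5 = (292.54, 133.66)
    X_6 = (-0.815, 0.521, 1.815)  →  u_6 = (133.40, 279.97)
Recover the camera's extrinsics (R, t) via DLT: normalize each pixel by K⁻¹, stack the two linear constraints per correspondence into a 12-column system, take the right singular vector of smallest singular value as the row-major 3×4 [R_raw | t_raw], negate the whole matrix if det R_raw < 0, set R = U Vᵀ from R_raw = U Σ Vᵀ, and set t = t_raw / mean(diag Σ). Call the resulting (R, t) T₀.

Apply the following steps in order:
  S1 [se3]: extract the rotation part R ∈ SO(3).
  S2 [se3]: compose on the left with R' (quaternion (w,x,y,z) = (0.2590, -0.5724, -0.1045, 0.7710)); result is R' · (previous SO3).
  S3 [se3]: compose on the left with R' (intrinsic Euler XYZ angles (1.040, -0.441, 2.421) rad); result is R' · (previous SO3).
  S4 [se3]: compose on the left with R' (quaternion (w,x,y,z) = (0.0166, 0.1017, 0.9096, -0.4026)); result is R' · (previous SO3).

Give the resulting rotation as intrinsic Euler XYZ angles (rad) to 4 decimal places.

rotation (euler_xyz) = (1.1739, -0.5832, 2.6569)

source (pnp_recover): camera pose = R=[0.7051 -0.3069 -0.6392; 0.5396 0.8172 0.2028; 0.4601 -0.4879 0.7418], t=(0.2400, 0.2400, 5.3404)
after S1 (rot_of_se3): [0.7051 -0.3069 -0.6392; 0.5396 0.8172 0.2028; 0.4601 -0.4879 0.7418]
after S2 (compose_so3): [-0.7304 0.2931 -0.6169; -0.0272 -0.9150 -0.4025; -0.6825 -0.2772 0.6763]
after S3 (compose_so3): [0.8039 0.4652 0.3707; 0.0900 0.5210 -0.8488; -0.5880 0.7157 0.3770]
after S4 (compose_so3): [-0.7386 -0.3889 -0.5507; 0.6295 -0.1054 -0.7698; 0.2414 -0.9152 0.3227]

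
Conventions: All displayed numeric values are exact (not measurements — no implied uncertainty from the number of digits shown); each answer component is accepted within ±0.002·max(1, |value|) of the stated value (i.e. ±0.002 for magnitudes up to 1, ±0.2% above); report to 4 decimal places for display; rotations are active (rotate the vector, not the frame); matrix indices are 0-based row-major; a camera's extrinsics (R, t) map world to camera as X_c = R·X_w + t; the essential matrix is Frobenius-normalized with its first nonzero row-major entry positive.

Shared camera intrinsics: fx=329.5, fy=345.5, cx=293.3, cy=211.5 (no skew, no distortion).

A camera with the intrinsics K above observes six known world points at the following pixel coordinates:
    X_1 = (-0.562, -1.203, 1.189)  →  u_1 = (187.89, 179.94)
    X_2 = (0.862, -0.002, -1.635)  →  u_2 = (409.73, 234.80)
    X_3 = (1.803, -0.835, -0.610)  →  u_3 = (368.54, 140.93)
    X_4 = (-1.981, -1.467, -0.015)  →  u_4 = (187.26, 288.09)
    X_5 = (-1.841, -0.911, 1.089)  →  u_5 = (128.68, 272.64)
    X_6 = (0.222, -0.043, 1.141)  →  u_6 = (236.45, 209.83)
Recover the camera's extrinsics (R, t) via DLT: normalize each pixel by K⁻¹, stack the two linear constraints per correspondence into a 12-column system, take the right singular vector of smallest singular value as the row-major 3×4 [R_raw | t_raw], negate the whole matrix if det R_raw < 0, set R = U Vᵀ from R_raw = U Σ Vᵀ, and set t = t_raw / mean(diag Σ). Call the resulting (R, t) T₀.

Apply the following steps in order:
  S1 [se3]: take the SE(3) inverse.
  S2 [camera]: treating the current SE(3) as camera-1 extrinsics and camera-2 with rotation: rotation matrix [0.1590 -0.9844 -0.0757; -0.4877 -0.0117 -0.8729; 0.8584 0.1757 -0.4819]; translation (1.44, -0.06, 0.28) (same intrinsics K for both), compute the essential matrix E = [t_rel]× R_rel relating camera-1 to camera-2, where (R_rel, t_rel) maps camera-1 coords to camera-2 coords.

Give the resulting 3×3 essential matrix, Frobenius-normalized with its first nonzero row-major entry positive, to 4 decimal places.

matrix = [0.1931 0.0769 -0.6705; 0.1857 -0.2440 -0.0549; -0.3386 0.5386 -0.0737]

source (pnp_recover): camera pose = R=[0.4257 0.0334 -0.9043; -0.6278 0.7306 -0.2685; 0.6517 0.6820 0.3320], t=(-0.0299, 0.4500, 5.1199)
after S1 (invert_se3): R=[0.4257 -0.6278 0.6517; 0.0334 0.7306 0.6820; -0.9043 -0.2685 0.3320], t=(-3.0412, -3.8195, -1.6059)
after S2 (essential): [0.1931 0.0769 -0.6705; 0.1857 -0.2440 -0.0549; -0.3386 0.5386 -0.0737]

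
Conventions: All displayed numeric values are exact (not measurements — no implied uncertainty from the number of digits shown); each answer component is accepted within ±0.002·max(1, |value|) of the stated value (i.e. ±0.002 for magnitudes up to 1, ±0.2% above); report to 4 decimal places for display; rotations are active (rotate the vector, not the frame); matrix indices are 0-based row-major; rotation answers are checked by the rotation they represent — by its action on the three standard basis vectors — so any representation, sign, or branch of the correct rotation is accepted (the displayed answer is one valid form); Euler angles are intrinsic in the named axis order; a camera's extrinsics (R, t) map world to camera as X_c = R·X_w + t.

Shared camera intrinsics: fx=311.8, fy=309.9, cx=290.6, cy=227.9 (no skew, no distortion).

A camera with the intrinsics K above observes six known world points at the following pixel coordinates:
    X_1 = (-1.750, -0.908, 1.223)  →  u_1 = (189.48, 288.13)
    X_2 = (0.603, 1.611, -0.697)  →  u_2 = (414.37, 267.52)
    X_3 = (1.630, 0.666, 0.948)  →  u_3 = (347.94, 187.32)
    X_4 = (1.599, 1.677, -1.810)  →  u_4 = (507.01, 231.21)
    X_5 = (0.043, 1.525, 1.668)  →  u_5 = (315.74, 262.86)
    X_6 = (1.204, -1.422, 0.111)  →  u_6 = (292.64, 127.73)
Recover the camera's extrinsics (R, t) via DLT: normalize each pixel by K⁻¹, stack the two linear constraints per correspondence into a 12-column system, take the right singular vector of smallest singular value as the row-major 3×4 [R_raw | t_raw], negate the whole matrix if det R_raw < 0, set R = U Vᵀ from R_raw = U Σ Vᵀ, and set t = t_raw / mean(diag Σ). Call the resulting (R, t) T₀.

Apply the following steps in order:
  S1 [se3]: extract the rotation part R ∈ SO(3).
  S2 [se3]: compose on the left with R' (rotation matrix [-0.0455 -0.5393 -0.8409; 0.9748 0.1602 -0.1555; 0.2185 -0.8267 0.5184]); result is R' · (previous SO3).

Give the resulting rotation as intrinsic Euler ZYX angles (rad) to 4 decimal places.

rotation (euler_zyx) = (0.9349, -1.1306, -0.1025)

source (pnp_recover): camera pose = R=[0.5204 0.6729 -0.5258; -0.8295 0.5446 -0.1240; 0.2029 0.5007 0.8415], t=(0.4199, 0.2399, 5.1591)
after S1 (rot_of_se3): [0.5204 0.6729 -0.5258; -0.8295 0.5446 -0.1240; 0.2029 0.5007 0.8415]
after S2 (compose_so3): [0.2531 -0.7453 -0.6168; 0.3428 0.6653 -0.6632; 0.9047 -0.0436 0.4239]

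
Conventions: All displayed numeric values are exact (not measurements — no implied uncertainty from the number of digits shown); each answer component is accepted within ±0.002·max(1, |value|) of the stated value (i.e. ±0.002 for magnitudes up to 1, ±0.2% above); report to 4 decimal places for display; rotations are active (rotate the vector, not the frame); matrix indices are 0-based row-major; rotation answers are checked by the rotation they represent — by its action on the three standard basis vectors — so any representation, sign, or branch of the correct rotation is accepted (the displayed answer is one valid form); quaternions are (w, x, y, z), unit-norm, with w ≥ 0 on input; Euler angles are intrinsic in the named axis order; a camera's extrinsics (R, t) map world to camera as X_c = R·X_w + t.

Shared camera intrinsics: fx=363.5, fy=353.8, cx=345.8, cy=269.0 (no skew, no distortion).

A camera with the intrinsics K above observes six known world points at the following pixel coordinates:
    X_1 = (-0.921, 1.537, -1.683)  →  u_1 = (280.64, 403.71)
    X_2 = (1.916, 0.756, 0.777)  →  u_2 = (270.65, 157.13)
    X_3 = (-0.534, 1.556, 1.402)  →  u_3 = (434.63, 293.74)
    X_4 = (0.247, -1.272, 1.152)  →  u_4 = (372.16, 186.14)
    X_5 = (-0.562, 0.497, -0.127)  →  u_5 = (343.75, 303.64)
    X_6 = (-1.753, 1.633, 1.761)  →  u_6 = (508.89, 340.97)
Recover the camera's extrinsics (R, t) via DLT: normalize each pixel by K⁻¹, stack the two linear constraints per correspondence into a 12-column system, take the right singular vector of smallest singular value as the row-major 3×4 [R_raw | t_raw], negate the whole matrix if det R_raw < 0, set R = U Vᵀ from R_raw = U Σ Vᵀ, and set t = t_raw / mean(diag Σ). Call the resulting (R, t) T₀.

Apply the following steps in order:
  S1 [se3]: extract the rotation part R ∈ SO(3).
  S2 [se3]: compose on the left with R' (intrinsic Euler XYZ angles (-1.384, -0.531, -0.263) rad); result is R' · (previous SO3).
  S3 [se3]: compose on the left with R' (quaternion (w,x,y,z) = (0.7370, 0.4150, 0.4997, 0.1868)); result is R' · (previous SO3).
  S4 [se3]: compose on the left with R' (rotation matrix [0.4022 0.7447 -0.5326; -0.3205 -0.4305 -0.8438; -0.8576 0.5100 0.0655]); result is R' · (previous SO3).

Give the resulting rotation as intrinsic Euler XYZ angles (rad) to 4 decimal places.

source (pnp_recover): camera pose = R=[-0.6355 -0.0257 0.7717; -0.6639 0.5284 -0.5291; -0.3941 -0.8486 -0.3529], t=(-0.2801, -0.1200, 6.1109)
after S1 (rot_of_se3): [-0.6355 -0.0257 0.7717; -0.6639 0.5284 -0.5291; -0.3941 -0.8486 -0.3529]
after S2 (compose_so3): [-0.4784 0.5267 0.7026; -0.8136 -0.5670 -0.1288; 0.3306 -0.6333 0.6998]
after S3 (compose_so3): [-0.0248 -0.4167 0.9087; -0.9472 0.3005 0.1120; -0.3198 -0.8579 -0.4022]
after S4 (compose_so3): [-0.5450 0.5131 0.6631; 0.6855 0.7281 -0.0001; -0.4828 0.4545 -0.7485]

rotation (euler_xyz) = (3.1415, 0.7249, -2.3863)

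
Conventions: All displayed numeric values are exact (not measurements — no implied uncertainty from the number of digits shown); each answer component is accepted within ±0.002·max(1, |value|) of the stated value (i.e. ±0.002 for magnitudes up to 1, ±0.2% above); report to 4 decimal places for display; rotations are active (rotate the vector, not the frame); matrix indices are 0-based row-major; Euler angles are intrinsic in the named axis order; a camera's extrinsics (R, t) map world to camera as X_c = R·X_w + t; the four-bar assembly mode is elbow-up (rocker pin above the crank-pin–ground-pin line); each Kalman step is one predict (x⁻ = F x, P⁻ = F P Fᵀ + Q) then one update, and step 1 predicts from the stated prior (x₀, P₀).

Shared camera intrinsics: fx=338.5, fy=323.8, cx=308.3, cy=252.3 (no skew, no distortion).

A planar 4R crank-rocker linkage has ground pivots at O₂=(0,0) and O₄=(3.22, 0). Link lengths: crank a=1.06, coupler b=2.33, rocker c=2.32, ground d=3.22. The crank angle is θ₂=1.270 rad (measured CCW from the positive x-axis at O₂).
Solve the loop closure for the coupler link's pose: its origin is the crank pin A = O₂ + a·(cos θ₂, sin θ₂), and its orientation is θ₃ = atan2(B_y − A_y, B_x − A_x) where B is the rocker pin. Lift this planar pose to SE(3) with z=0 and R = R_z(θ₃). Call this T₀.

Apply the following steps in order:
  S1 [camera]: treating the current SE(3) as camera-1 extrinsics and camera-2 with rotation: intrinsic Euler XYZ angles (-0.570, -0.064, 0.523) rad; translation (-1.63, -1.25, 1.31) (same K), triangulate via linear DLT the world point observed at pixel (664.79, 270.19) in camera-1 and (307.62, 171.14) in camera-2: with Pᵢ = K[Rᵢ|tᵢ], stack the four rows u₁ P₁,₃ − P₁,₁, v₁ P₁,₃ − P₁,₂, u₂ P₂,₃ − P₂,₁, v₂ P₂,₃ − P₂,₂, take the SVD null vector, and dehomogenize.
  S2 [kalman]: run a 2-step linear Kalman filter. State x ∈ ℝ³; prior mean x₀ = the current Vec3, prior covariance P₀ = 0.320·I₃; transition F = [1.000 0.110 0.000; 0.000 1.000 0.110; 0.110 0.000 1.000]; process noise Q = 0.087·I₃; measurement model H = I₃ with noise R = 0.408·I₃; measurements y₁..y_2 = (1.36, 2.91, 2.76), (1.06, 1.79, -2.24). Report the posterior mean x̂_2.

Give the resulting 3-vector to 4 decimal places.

result = (1.1046, 1.2251, 0.6195)

source (fourbar_fk): coupler pose = R=[0.8728 -0.4881 0.0000; 0.4881 0.8728 0.0000; 0.0000 0.0000 1.0000], t=(0.3141, 1.0124, 0.0000)
after S1 (triangulate): (1.0766, -1.6387, 1.9500)
after S2 (kf_track): (1.1046, 1.2251, 0.6195)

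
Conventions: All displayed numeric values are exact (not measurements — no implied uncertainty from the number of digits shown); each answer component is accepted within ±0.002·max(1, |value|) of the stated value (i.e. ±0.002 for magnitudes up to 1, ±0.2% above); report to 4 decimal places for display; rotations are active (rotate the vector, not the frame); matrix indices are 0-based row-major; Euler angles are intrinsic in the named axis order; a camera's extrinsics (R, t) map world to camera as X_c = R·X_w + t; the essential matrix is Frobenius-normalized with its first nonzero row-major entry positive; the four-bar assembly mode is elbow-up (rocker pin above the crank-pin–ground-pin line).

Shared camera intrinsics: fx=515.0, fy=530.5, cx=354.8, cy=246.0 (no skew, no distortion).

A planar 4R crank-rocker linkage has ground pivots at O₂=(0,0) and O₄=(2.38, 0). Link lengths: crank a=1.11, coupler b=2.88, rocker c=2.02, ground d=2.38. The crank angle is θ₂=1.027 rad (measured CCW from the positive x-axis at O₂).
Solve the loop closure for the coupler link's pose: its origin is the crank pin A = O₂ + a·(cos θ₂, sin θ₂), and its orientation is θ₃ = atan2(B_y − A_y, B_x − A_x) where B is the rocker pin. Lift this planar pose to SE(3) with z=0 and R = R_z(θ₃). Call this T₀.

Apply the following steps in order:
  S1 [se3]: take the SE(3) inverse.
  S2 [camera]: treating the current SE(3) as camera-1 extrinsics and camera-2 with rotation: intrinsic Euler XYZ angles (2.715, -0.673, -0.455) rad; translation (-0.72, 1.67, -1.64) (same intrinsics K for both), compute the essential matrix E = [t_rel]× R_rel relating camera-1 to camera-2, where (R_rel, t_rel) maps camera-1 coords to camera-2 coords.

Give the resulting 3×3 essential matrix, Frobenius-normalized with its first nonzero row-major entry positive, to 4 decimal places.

matrix = [0.2542 0.5105 0.4180; 0.4938 0.0821 -0.4029; 0.2281 0.0403 -0.1829]

source (fourbar_fk): coupler pose = R=[0.9574 -0.2889 0.0000; 0.2889 0.9574 0.0000; 0.0000 0.0000 1.0000], t=(0.5743, 0.9499, 0.0000)
after S1 (invert_se3): R=[0.9574 0.2889 0.0000; -0.2889 0.9574 0.0000; 0.0000 0.0000 1.0000], t=(-0.8242, -0.7435, 0.0000)
after S2 (essential): [0.2542 0.5105 0.4180; 0.4938 0.0821 -0.4029; 0.2281 0.0403 -0.1829]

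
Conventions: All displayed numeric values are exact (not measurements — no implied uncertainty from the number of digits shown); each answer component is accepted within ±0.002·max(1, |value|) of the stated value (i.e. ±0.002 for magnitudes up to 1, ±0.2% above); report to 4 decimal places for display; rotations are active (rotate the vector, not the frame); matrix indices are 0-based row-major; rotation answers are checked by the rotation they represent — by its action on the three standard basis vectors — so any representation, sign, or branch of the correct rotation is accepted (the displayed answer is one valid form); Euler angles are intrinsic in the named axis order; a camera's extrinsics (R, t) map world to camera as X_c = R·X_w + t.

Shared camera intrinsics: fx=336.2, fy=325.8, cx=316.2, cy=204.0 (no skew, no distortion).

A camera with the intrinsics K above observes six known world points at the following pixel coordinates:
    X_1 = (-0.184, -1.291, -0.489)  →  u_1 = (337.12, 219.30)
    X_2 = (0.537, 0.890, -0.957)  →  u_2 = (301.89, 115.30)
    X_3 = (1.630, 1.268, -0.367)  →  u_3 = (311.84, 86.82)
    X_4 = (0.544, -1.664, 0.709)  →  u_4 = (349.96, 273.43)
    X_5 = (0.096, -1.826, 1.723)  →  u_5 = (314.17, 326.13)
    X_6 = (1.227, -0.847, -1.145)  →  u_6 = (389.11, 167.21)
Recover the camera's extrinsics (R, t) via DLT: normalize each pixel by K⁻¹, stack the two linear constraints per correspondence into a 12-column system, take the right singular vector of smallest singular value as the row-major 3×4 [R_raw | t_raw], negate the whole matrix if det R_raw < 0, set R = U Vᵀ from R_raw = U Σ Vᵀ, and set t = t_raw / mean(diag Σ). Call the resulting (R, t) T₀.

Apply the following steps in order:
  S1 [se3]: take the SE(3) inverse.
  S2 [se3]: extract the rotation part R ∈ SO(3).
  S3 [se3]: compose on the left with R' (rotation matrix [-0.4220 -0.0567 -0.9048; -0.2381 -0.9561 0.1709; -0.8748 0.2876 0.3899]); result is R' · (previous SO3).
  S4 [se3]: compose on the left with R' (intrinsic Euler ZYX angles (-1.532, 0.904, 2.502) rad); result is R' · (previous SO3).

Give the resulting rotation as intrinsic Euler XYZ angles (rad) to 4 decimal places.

rotation (euler_xyz) = (2.4726, -0.5387, 1.2387)

source (pnp_recover): camera pose = R=[0.6376 -0.6270 -0.4476; -0.1958 -0.6938 0.6930; -0.7451 -0.3542 -0.5651], t=(-0.4700, -0.2599, 6.2197)
after S1 (invert_se3): R=[0.6376 -0.1958 -0.7451; -0.6270 -0.6938 -0.3542; -0.4476 0.6930 -0.5651], t=(4.8830, 1.7280, 3.4848)
after S2 (rot_of_se3): [0.6376 -0.1958 -0.7451; -0.6270 -0.6938 -0.3542; -0.4476 0.6930 -0.5651]
after S3 (compose_so3): [0.1715 -0.5051 0.8458; 0.3712 0.8284 0.4195; -0.9126 0.2420 0.3296]
after S4 (compose_so3): [0.2799 -0.8115 -0.5130; -0.8453 0.0450 -0.5324; 0.4551 0.5826 -0.6734]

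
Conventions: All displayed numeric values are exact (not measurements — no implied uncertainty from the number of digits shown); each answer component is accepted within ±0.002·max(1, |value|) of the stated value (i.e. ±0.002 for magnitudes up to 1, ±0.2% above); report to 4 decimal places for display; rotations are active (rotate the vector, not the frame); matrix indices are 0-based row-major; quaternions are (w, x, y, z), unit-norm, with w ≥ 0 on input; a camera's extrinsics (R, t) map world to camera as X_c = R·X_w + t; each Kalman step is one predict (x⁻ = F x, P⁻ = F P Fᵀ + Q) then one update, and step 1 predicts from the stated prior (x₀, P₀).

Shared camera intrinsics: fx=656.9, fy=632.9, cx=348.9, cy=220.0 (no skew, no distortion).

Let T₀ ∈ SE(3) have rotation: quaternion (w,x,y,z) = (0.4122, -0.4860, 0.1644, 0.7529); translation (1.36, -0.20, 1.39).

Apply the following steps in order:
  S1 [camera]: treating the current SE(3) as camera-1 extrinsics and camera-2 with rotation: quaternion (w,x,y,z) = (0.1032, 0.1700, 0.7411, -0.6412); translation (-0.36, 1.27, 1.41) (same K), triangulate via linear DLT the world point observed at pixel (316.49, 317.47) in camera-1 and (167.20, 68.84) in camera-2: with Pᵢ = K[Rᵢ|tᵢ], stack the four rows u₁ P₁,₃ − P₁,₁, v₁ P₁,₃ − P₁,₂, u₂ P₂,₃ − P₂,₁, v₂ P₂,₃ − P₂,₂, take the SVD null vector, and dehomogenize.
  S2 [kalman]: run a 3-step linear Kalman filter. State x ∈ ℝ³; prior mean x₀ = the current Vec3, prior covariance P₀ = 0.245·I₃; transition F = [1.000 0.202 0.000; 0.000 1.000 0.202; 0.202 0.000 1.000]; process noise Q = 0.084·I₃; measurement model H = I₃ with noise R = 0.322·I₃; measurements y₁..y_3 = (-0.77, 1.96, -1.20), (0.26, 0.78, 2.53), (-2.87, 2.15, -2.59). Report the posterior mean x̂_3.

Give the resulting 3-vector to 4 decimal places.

after S1 (triangulate): (-0.0353, 0.7334, 1.4989)
after S2 (kf_track): (-1.1080, 1.4528, -0.5194)

result = (-1.1080, 1.4528, -0.5194)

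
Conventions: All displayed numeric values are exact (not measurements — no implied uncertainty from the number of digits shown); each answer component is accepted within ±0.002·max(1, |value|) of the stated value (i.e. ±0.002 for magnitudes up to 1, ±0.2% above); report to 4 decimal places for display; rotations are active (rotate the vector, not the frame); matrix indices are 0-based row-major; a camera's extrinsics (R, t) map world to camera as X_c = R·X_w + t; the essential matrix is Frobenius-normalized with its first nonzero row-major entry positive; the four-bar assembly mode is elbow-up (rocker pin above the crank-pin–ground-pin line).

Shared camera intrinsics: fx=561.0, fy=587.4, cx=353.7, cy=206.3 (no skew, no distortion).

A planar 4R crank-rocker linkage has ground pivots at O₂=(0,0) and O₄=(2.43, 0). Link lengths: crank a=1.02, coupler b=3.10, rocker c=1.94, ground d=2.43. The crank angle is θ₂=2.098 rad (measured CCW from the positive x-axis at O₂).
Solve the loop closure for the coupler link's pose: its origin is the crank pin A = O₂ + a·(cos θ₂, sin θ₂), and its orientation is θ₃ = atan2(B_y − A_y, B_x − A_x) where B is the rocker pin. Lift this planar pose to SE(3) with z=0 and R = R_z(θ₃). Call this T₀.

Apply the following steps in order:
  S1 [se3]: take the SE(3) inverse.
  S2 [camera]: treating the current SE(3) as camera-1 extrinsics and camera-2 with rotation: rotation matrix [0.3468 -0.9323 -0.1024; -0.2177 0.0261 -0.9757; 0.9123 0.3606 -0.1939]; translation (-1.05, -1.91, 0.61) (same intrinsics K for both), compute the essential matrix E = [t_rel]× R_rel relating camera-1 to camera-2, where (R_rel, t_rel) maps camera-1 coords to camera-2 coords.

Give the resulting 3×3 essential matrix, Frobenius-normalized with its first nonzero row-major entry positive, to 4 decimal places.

matrix = [0.4244 0.0243 -0.2038; -0.5177 0.1031 0.1143; -0.1066 0.5061 -0.4675]

source (fourbar_fk): coupler pose = R=[0.9399 -0.3414 0.0000; 0.3414 0.9399 0.0000; 0.0000 0.0000 1.0000], t=(-0.5132, 0.8815, 0.0000)
after S1 (invert_se3): R=[0.9399 0.3414 0.0000; -0.3414 0.9399 0.0000; 0.0000 0.0000 1.0000], t=(0.1814, -1.0037, 0.0000)
after S2 (essential): [0.4244 0.0243 -0.2038; -0.5177 0.1031 0.1143; -0.1066 0.5061 -0.4675]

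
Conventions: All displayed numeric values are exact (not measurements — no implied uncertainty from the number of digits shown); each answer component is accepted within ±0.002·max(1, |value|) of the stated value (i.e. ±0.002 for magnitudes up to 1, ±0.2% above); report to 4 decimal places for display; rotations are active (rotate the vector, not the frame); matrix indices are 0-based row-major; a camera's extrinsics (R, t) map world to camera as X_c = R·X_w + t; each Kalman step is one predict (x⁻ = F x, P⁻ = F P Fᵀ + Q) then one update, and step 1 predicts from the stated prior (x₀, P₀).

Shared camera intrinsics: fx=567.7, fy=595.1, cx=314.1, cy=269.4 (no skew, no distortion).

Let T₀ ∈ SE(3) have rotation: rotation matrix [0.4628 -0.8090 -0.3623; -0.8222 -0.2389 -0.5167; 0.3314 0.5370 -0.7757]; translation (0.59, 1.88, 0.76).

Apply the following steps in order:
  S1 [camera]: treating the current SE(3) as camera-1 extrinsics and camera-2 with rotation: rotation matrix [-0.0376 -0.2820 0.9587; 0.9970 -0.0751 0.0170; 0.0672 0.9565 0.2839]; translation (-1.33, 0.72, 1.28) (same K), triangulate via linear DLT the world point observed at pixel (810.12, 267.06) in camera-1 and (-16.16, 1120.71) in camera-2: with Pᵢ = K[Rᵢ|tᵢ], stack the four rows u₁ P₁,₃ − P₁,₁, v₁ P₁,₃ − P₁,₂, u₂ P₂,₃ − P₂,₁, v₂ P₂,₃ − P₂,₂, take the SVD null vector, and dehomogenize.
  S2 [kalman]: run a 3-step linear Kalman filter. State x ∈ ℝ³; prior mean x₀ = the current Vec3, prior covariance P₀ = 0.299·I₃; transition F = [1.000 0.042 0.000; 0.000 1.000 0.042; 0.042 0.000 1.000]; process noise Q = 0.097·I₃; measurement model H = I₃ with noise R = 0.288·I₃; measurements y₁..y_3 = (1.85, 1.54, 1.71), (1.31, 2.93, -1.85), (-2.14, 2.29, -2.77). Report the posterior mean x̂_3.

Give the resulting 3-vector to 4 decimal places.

result = (-0.0375, 2.0348, -1.3452)

after S1 (triangulate): (1.9240, 0.3119, 0.4421)
after S2 (kf_track): (-0.0375, 2.0348, -1.3452)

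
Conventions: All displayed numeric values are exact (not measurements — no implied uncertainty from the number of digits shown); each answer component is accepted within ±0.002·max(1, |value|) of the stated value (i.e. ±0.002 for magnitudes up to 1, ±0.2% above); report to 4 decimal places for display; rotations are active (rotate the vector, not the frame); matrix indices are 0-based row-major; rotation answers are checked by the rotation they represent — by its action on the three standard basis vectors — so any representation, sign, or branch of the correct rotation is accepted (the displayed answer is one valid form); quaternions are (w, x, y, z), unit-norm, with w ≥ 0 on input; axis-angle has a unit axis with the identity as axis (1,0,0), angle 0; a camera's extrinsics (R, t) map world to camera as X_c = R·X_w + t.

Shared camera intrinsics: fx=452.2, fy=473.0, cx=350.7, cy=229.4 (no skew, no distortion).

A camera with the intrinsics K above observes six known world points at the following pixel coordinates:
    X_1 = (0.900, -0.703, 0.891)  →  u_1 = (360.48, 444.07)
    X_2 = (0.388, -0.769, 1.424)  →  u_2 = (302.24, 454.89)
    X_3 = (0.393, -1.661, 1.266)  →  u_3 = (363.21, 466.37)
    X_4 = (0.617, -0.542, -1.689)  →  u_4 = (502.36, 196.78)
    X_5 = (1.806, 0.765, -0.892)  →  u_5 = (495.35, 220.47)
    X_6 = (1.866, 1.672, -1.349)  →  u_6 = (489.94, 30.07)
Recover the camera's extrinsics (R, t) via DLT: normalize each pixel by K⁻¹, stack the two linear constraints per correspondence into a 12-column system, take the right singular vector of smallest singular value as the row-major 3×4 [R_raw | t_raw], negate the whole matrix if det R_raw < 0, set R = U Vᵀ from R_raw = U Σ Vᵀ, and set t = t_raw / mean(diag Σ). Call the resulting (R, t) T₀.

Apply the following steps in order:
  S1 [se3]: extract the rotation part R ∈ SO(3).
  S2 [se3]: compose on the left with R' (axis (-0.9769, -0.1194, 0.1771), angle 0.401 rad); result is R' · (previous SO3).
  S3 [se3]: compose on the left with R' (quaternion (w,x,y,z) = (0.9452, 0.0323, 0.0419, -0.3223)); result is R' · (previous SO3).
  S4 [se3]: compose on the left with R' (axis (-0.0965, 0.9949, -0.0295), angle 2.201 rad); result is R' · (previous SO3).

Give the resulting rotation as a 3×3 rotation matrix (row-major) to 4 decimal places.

rotation (matrix) = ((-0.9180, 0.2871, -0.2737), (-0.3214, -0.1339, 0.9374), (0.2325, 0.9485, 0.2152))

source (pnp_recover): camera pose = R=[0.5138 -0.5740 -0.6376; 0.3210 -0.5605 0.7634; -0.7956 -0.5969 -0.1037], t=(-0.2100, 0.4800, 4.4499)
after S1 (rot_of_se3): [0.5138 -0.5740 -0.6376; 0.3210 -0.5605 0.7634; -0.7956 -0.5969 -0.1037]
after S2 (compose_so3): [0.5407 -0.5024 -0.6747; 0.0341 -0.7883 0.6143; -0.8405 -0.3552 -0.4091]
after S3 (compose_so3): [0.3983 -0.8994 -0.1802; -0.2269 -0.2869 0.9307; -0.8887 -0.3298 -0.3184]
after S4 (compose_so3): [-0.9180 0.2871 -0.2737; -0.3214 -0.1339 0.9374; 0.2325 0.9485 0.2152]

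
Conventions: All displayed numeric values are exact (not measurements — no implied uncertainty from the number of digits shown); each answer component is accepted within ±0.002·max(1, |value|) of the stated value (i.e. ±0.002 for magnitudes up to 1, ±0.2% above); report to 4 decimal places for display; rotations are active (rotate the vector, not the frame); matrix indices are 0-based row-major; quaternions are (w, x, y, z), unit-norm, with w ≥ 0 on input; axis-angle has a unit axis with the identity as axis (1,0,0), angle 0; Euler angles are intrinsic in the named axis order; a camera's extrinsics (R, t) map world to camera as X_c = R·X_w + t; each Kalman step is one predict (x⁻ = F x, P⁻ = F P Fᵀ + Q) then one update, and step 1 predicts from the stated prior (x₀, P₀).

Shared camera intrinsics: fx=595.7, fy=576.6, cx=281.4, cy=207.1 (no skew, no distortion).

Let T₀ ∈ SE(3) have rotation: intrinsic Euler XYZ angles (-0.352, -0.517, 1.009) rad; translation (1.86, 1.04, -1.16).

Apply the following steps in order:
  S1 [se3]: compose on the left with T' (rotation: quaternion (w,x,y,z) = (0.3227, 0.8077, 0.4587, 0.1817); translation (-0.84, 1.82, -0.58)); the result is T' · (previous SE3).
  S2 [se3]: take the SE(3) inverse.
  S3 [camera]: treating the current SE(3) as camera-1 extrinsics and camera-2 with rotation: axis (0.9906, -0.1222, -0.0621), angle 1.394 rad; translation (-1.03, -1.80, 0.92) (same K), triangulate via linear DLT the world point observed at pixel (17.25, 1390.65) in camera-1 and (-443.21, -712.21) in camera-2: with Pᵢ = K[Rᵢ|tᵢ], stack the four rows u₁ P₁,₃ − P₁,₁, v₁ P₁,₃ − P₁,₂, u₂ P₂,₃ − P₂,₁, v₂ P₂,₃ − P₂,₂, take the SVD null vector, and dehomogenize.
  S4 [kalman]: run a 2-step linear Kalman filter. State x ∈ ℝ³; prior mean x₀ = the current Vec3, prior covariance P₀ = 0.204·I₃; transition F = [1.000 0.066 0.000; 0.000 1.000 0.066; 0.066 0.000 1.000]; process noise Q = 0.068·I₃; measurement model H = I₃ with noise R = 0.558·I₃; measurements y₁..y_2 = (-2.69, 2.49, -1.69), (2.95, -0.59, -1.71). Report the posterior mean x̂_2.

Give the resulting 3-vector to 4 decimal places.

after S1 (compose_se3): R=[0.7635 -0.4954 0.4144; 0.0850 -0.5590 -0.8248; 0.6402 0.6649 -0.3847], t=(0.0792, 3.4421, 0.9726)
after S2 (invert_se3): R=[0.7635 0.0850 0.6402; -0.4954 -0.5590 0.6649; 0.4144 -0.8248 -0.3847], t=(-0.9758, 1.3168, 3.1803)
after S3 (triangulate): (-1.1187, 0.8831, 1.8590)
after S4 (kf_track): (-0.1973, 0.8708, -0.1250)

result = (-0.1973, 0.8708, -0.1250)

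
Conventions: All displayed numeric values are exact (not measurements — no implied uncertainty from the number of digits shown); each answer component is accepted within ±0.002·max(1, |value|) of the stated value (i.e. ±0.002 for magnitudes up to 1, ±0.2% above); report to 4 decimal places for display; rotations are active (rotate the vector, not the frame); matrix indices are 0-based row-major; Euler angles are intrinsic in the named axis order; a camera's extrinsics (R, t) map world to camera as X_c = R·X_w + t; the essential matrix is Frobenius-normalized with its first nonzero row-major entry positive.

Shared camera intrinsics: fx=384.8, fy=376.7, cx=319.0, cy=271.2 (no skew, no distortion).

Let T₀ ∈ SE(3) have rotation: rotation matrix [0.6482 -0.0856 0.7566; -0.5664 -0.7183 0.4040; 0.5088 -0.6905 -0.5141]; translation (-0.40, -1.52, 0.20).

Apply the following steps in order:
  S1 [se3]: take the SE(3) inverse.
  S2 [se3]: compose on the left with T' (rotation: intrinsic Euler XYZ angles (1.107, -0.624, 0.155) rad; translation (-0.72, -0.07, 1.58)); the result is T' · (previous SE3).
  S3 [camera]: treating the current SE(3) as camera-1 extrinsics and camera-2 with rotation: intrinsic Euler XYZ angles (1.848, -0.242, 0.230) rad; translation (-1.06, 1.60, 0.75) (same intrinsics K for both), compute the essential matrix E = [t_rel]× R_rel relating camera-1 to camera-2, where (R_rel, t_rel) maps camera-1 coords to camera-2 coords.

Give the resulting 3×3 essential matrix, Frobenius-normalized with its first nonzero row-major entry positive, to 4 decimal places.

after S1 (invert_se3): R=[0.6482 -0.5664 0.5089; -0.0856 -0.7183 -0.6905; 0.7566 0.4040 -0.5141], t=(-0.7035, -0.9879, 1.0196)
after S2 (compose_se3): R=[0.0884 -0.6003 0.7949; -0.8838 -0.4153 -0.2153; 0.4594 -0.6835 -0.5672], t=(-1.7560, -1.0118, 0.8383)
after S3 (essential): [0.2551 -0.0342 -0.0420; 0.5105 0.1709 0.4290; -0.4159 0.2452 0.4744]

matrix = [0.2551 -0.0342 -0.0420; 0.5105 0.1709 0.4290; -0.4159 0.2452 0.4744]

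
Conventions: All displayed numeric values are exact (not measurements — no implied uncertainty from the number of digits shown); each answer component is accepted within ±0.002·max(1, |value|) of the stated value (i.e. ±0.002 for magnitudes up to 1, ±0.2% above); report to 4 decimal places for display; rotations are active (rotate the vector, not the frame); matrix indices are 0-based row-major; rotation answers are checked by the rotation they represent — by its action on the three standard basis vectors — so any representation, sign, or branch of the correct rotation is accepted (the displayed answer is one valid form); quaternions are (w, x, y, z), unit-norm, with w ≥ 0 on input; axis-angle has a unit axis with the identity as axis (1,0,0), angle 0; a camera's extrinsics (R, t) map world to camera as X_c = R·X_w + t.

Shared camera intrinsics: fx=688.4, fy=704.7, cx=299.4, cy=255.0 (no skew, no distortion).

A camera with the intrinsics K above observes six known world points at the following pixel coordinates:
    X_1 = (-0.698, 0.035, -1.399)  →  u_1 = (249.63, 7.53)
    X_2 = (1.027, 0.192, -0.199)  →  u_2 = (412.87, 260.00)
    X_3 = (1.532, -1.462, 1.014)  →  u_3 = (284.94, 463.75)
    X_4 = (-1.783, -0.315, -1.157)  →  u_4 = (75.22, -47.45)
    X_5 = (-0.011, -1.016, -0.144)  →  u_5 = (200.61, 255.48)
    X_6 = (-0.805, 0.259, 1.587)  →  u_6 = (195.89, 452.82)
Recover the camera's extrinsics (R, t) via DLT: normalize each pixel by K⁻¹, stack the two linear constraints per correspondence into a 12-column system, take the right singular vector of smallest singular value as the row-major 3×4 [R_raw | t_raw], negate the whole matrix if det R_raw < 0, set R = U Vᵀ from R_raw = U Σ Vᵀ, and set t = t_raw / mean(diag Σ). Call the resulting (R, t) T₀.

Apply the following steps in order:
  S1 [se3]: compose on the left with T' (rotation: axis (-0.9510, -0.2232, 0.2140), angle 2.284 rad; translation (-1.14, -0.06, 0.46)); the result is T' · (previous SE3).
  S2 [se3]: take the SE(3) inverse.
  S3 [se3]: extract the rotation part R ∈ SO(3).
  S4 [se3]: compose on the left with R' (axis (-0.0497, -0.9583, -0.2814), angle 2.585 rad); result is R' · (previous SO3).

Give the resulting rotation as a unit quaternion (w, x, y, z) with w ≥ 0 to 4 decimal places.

rotation (quat) = (0.3536, 0.5111, 0.4429, 0.6462)

source (pnp_recover): camera pose = R=[0.6714 0.7375 -0.0732; 0.3926 -0.2701 0.8791; 0.6286 -0.6190 -0.4709], t=(0.0000, -0.1400, 4.5097)
after S1 (compose_se3): R=[0.3218 0.8826 0.3428; 0.5223 0.1365 -0.8418; -0.7897 0.4499 -0.4170], t=(-3.4460, 2.9071, -2.0372)
after S2 (invert_se3): R=[0.3218 0.5223 -0.7897; 0.8826 0.1365 0.4499; 0.3428 -0.8418 -0.4170], t=(-2.0182, 3.5610, 2.7789)
after S3 (rot_of_se3): [0.3218 0.5223 -0.7897; 0.8826 0.1365 0.4499; 0.3428 -0.8418 -0.4170]
after S4 (compose_so3): [-0.2275 -0.0043 0.9738; 0.9097 -0.3576 0.2110; 0.3473 0.9339 0.0853]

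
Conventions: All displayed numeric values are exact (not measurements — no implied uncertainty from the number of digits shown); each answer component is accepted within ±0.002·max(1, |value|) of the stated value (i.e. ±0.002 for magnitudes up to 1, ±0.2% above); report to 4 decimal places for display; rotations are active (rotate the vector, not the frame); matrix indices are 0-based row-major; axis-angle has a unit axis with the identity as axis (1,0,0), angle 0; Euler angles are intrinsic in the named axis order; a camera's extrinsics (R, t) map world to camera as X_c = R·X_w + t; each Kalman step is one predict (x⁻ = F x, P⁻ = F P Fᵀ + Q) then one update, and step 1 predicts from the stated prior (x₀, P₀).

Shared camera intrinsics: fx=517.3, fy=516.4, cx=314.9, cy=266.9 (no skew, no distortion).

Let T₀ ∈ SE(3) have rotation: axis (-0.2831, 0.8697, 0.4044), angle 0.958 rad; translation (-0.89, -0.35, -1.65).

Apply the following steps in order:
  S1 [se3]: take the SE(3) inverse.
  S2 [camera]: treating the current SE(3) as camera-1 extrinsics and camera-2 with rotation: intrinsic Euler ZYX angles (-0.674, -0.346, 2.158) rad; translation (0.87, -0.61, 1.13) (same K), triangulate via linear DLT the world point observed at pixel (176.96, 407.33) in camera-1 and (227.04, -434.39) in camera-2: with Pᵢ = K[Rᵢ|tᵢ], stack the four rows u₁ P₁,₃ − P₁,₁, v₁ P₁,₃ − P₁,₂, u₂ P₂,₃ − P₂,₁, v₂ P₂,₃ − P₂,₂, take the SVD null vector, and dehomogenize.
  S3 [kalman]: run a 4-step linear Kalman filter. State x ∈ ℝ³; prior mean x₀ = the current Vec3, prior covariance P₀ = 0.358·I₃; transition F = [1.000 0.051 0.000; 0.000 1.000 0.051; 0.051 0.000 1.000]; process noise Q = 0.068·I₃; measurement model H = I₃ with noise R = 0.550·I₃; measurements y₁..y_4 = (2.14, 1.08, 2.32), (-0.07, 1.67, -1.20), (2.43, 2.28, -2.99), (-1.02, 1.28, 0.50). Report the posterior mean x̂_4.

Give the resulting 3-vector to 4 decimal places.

result = (0.6926, 1.6227, -0.0856)

after S1 (invert_se3): R=[0.6092 0.2262 -0.7601; -0.4354 0.8965 -0.0822; 0.6628 0.3810 0.6446], t=(-0.6328, -0.2093, 1.7869)
after S2 (triangulate): (0.6138, 1.8723, 1.5978)
after S3 (kf_track): (0.6926, 1.6227, -0.0856)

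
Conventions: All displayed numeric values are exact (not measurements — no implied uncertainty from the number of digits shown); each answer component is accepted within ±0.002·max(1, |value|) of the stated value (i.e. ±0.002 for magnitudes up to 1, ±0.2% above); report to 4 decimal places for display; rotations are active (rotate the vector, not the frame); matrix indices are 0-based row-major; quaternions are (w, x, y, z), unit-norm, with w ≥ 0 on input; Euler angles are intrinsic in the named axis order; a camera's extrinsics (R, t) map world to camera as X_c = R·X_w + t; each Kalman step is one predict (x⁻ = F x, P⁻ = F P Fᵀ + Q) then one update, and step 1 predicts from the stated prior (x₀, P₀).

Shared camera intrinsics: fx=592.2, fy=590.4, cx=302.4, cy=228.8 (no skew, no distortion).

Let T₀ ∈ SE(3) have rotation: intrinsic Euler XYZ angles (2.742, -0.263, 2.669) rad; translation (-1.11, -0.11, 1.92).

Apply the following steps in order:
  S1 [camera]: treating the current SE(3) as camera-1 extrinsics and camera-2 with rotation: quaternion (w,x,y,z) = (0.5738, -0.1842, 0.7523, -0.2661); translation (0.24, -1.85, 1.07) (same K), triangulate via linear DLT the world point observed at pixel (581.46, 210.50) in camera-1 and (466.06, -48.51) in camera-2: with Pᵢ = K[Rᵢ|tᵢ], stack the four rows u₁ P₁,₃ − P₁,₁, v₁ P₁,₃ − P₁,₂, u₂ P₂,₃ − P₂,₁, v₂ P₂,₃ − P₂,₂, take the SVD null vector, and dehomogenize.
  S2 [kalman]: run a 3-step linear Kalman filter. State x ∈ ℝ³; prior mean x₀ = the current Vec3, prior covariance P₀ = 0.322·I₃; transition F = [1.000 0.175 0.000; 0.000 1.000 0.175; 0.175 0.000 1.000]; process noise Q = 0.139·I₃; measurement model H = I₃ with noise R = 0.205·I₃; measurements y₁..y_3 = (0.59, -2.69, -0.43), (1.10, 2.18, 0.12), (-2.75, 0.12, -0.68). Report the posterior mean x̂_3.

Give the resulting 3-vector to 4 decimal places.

result = (-1.3018, 0.1741, -0.4092)

after S1 (triangulate): (-1.7461, -0.5594, 0.0567)
after S2 (kf_track): (-1.3018, 0.1741, -0.4092)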